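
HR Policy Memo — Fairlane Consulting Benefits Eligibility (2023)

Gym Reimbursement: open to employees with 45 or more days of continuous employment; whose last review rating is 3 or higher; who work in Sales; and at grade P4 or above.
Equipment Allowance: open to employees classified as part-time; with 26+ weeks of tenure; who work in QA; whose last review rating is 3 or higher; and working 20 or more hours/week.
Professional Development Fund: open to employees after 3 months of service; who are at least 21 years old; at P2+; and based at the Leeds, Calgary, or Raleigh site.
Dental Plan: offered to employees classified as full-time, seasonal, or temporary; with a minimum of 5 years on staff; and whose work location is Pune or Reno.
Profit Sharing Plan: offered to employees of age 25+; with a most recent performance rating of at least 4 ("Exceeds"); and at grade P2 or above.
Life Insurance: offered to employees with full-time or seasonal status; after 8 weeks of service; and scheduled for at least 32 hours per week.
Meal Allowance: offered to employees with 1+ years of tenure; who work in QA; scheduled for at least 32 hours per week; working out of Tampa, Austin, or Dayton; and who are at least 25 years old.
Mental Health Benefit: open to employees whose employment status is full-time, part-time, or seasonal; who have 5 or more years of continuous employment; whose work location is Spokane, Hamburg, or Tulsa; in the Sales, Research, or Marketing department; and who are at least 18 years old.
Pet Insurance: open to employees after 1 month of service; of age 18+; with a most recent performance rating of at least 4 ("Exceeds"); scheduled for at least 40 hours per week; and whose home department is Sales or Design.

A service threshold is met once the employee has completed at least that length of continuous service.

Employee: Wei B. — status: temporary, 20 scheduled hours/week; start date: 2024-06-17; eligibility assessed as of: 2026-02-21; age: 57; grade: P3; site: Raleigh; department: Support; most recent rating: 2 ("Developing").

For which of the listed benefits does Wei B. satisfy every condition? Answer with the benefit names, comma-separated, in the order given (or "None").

Professional Development Fund

Service from 2024-06-17 to 2026-02-21: 614 days.
Gym Reimbursement — service 614 days ≥ 45 days ✓; rating 2 < 3 ✗ → not eligible.
Equipment Allowance — status temporary ✗ (requires part-time) → not eligible.
Professional Development Fund — service 614 days ≥ 3 months (≈90 days) ✓; age 57 ≥ 21 ✓; grade P3 ≥ P2 ✓; site Raleigh ✓ → eligible.
Dental Plan — status temporary ✓; service 614 days < 5 years (≈1825 days) ✗ → not eligible.
Profit Sharing Plan — age 57 ≥ 25 ✓; rating 2 < 4 ✗ → not eligible.
Life Insurance — status temporary ✗ (requires full-time or seasonal) → not eligible.
Meal Allowance — service 614 days ≥ 1 year (≈365 days) ✓; dept Support ✗ → not eligible.
Mental Health Benefit — status temporary ✗ (requires full-time, part-time, or seasonal) → not eligible.
Pet Insurance — service 614 days ≥ 1 month (≈30 days) ✓; age 57 ≥ 18 ✓; rating 2 < 4 ✗ → not eligible.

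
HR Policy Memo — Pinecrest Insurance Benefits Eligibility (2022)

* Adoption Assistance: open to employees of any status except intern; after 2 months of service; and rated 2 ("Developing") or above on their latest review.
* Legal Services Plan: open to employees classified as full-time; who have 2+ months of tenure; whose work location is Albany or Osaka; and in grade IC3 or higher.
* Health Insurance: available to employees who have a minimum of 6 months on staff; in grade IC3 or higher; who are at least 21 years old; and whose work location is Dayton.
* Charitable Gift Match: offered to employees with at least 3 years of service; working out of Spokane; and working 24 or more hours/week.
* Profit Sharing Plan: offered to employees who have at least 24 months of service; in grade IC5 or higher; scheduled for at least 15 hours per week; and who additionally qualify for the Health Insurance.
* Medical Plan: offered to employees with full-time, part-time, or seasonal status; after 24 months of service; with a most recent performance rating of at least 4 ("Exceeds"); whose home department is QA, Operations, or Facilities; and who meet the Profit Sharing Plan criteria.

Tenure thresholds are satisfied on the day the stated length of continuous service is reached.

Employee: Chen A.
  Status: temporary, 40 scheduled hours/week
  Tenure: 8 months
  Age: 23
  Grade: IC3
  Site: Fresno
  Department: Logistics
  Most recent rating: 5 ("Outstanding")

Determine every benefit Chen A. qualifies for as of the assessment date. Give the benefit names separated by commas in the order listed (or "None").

Adoption Assistance — status temporary ✓ (not excluded); service 8 months ≥ 2 months ✓; rating 5 ≥ 2 ✓ → eligible.
Legal Services Plan — status temporary ✗ (requires full-time) → not eligible.
Health Insurance — service 8 months ≥ 6 months ✓; grade IC3 ≥ IC3 ✓; age 23 ≥ 21 ✓; site Fresno ✗ (not Dayton) → not eligible.
Charitable Gift Match — service 8 months < 3 years (≈1095 days) ✗ → not eligible.
Profit Sharing Plan — service 8 months < 24 months ✗ → not eligible.
Medical Plan — status temporary ✗ (requires full-time, part-time, or seasonal) → not eligible.

Adoption Assistance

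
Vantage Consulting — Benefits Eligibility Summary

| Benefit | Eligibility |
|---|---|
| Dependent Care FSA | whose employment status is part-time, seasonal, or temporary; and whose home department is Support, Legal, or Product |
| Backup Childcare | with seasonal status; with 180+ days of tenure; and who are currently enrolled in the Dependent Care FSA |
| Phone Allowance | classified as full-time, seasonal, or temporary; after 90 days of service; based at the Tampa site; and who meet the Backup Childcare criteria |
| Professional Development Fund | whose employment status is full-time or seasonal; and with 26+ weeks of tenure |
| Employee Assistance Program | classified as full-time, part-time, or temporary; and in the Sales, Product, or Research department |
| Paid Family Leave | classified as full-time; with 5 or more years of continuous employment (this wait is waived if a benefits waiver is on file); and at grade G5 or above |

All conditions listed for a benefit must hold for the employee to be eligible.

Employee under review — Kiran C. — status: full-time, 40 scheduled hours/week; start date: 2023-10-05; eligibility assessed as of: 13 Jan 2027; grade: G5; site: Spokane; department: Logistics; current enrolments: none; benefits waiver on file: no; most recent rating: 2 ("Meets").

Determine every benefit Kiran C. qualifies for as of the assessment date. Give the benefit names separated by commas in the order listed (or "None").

Professional Development Fund

Service from 2023-10-05 to 13 Jan 2027: 1196 days.
Dependent Care FSA — status full-time ✗ (requires part-time, seasonal, or temporary) → not eligible.
Backup Childcare — status full-time ✗ (requires seasonal) → not eligible.
Phone Allowance — status full-time ✓; service 1196 days ≥ 90 days ✓; site Spokane ✗ (not Tampa) → not eligible.
Professional Development Fund — status full-time ✓; service 1196 days ≥ 26 weeks (≈182 days) ✓ → eligible.
Employee Assistance Program — status full-time ✓; dept Logistics ✗ → not eligible.
Paid Family Leave — status full-time ✓; no waiver, service 1196 days < 5 years (≈1825 days) ✗ → not eligible.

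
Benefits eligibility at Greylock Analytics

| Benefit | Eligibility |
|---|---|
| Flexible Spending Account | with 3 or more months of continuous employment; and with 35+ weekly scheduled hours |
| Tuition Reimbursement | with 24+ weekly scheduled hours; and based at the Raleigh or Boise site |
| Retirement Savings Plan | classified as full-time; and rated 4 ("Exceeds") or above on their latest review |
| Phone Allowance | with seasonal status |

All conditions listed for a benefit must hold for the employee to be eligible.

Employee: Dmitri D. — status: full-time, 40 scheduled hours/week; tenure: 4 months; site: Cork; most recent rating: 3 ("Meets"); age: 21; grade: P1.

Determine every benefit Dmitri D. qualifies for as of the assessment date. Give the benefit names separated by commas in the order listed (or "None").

Flexible Spending Account

Flexible Spending Account — service 4 months ≥ 3 months ✓; 40 hrs/wk ≥ 35 ✓ → eligible.
Tuition Reimbursement — 40 hrs/wk ≥ 24 ✓; site Cork ✗ (not Raleigh or Boise) → not eligible.
Retirement Savings Plan — status full-time ✓; rating 3 < 4 ✗ → not eligible.
Phone Allowance — status full-time ✗ (requires seasonal) → not eligible.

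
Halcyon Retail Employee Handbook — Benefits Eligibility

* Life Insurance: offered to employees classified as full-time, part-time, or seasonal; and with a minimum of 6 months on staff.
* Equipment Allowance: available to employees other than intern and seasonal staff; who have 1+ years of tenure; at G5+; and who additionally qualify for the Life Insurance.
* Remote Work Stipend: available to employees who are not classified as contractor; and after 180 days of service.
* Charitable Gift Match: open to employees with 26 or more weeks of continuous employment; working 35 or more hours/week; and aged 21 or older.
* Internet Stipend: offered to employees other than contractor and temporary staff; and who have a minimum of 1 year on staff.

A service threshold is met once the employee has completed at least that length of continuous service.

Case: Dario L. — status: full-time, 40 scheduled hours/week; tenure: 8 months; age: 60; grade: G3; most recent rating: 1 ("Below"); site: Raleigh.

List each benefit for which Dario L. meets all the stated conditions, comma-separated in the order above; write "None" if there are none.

Life Insurance — status full-time ✓; service 8 months ≥ 6 months ✓ → eligible.
Equipment Allowance — status full-time ✓ (not excluded); service 8 months < 1 year (≈365 days) ✗ → not eligible.
Remote Work Stipend — status full-time ✓ (not excluded); service 8 months ≥ 180 days ✓ → eligible.
Charitable Gift Match — service 8 months ≥ 26 weeks (≈182 days) ✓; 40 hrs/wk ≥ 35 ✓; age 60 ≥ 21 ✓ → eligible.
Internet Stipend — status full-time ✓ (not excluded); service 8 months < 1 year (≈365 days) ✗ → not eligible.

Life Insurance, Remote Work Stipend, Charitable Gift Match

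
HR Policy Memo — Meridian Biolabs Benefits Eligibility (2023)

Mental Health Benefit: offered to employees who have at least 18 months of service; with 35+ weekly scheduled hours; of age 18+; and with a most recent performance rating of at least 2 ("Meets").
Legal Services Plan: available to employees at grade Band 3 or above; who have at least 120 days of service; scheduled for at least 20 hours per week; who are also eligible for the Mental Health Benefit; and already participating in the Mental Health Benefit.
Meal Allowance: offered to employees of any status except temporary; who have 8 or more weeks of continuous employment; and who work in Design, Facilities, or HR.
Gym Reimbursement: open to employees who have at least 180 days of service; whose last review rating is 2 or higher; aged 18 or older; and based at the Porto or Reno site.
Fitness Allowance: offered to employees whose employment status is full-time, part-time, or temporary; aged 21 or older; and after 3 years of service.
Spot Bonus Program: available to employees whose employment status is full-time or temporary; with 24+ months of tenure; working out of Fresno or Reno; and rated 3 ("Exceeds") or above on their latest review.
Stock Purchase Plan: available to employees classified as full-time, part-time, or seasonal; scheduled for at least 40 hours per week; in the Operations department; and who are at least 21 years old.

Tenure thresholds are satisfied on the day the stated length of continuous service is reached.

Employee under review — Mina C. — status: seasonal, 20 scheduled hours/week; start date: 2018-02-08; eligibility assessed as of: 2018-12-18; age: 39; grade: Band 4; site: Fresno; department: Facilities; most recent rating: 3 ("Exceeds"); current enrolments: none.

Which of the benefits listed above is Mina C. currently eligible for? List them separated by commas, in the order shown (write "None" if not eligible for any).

Service from 2018-02-08 to 2018-12-18: 313 days.
Mental Health Benefit — service 313 days < 18 months (≈540 days) ✗ → not eligible.
Legal Services Plan — grade Band 4 ≥ Band 3 ✓; service 313 days ≥ 120 days ✓; 20 hrs/wk ≥ 20 ✓; not eligible for Mental Health Benefit ✗ → not eligible.
Meal Allowance — status seasonal ✓ (not excluded); service 313 days ≥ 8 weeks (≈56 days) ✓; dept Facilities ✓ → eligible.
Gym Reimbursement — service 313 days ≥ 180 days ✓; rating 3 ≥ 2 ✓; age 39 ≥ 18 ✓; site Fresno ✗ (not Porto or Reno) → not eligible.
Fitness Allowance — status seasonal ✗ (requires full-time, part-time, or temporary) → not eligible.
Spot Bonus Program — status seasonal ✗ (requires full-time or temporary) → not eligible.
Stock Purchase Plan — status seasonal ✓; 20 hrs/wk < 40 ✗ → not eligible.

Meal Allowance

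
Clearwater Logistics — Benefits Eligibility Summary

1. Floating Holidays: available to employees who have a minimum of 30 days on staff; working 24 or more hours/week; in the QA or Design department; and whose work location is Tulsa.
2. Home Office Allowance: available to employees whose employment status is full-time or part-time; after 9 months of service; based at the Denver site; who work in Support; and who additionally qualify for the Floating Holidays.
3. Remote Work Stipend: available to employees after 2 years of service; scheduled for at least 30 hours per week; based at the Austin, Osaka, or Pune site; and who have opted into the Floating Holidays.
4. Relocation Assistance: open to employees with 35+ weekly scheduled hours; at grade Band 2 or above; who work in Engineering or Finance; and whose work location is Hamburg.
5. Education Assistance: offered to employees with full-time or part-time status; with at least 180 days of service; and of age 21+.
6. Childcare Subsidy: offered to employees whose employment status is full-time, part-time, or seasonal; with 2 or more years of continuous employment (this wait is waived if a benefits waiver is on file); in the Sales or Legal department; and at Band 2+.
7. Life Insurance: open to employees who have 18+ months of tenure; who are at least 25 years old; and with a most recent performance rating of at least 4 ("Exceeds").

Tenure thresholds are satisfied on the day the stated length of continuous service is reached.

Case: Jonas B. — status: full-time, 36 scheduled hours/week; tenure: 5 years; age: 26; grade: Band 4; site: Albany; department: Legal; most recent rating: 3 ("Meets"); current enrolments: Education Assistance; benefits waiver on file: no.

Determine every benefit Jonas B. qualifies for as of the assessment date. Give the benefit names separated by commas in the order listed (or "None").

Education Assistance, Childcare Subsidy

Floating Holidays — service 5 years ≥ 30 days ✓; 36 hrs/wk ≥ 24 ✓; dept Legal ✗ → not eligible.
Home Office Allowance — status full-time ✓; service 5 years ≥ 9 months (≈270 days) ✓; site Albany ✗ (not Denver) → not eligible.
Remote Work Stipend — service 5 years ≥ 2 years ✓; 36 hrs/wk ≥ 30 ✓; site Albany ✗ (not Austin, Osaka, or Pune) → not eligible.
Relocation Assistance — 36 hrs/wk ≥ 35 ✓; grade Band 4 ≥ Band 2 ✓; dept Legal ✗ → not eligible.
Education Assistance — status full-time ✓; service 5 years ≥ 180 days ✓; age 26 ≥ 21 ✓ → eligible.
Childcare Subsidy — status full-time ✓; no waiver, service 5 years ≥ 2 years ✓; dept Legal ✓; grade Band 4 ≥ Band 2 ✓ → eligible.
Life Insurance — service 5 years ≥ 18 months (≈540 days) ✓; age 26 ≥ 25 ✓; rating 3 < 4 ✗ → not eligible.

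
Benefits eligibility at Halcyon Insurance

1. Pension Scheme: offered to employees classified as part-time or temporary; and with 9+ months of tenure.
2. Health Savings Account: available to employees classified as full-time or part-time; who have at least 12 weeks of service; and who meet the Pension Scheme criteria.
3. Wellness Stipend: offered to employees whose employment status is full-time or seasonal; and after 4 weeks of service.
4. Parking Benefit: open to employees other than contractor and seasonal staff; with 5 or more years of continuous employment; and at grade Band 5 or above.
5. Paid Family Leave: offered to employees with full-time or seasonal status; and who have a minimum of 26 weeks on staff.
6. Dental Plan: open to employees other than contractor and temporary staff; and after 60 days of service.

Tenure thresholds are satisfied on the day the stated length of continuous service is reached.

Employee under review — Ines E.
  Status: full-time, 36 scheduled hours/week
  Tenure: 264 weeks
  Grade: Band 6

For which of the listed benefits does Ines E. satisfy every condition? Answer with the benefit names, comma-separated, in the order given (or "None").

Wellness Stipend, Parking Benefit, Paid Family Leave, Dental Plan

Pension Scheme — status full-time ✗ (requires part-time or temporary) → not eligible.
Health Savings Account — status full-time ✓; service 264 weeks ≥ 12 weeks ✓; not eligible for Pension Scheme ✗ → not eligible.
Wellness Stipend — status full-time ✓; service 264 weeks ≥ 4 weeks ✓ → eligible.
Parking Benefit — status full-time ✓ (not excluded); service 264 weeks ≥ 5 years (≈1825 days) ✓; grade Band 6 ≥ Band 5 ✓ → eligible.
Paid Family Leave — status full-time ✓; service 264 weeks ≥ 26 weeks ✓ → eligible.
Dental Plan — status full-time ✓ (not excluded); service 264 weeks ≥ 60 days ✓ → eligible.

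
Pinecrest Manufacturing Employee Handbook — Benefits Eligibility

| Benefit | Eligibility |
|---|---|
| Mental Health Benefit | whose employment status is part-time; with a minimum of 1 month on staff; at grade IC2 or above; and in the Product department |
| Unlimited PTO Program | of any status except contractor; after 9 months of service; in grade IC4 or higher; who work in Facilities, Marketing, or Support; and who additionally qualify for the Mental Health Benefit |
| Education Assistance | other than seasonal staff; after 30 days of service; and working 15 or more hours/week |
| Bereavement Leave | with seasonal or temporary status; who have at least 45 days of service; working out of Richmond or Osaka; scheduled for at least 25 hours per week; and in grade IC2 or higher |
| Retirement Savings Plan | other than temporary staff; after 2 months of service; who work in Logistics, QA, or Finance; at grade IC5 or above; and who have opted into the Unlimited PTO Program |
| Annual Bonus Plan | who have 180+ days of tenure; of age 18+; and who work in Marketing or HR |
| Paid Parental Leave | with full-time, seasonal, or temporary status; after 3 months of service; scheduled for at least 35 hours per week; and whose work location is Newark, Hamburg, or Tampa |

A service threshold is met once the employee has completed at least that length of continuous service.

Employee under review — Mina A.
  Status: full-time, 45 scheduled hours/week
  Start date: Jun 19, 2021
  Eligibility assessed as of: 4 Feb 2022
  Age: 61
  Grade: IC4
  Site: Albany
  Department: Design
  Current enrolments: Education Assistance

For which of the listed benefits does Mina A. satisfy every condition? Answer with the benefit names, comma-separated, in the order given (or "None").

Service from Jun 19, 2021 to 4 Feb 2022: 230 days.
Mental Health Benefit — status full-time ✗ (requires part-time) → not eligible.
Unlimited PTO Program — status full-time ✓ (not excluded); service 230 days < 9 months (≈270 days) ✗ → not eligible.
Education Assistance — status full-time ✓ (not excluded); service 230 days ≥ 30 days ✓; 45 hrs/wk ≥ 15 ✓ → eligible.
Bereavement Leave — status full-time ✗ (requires seasonal or temporary) → not eligible.
Retirement Savings Plan — status full-time ✓ (not excluded); service 230 days ≥ 2 months (≈60 days) ✓; dept Design ✗ → not eligible.
Annual Bonus Plan — service 230 days ≥ 180 days ✓; age 61 ≥ 18 ✓; dept Design ✗ → not eligible.
Paid Parental Leave — status full-time ✓; service 230 days ≥ 3 months (≈90 days) ✓; 45 hrs/wk ≥ 35 ✓; site Albany ✗ (not Newark, Hamburg, or Tampa) → not eligible.

Education Assistance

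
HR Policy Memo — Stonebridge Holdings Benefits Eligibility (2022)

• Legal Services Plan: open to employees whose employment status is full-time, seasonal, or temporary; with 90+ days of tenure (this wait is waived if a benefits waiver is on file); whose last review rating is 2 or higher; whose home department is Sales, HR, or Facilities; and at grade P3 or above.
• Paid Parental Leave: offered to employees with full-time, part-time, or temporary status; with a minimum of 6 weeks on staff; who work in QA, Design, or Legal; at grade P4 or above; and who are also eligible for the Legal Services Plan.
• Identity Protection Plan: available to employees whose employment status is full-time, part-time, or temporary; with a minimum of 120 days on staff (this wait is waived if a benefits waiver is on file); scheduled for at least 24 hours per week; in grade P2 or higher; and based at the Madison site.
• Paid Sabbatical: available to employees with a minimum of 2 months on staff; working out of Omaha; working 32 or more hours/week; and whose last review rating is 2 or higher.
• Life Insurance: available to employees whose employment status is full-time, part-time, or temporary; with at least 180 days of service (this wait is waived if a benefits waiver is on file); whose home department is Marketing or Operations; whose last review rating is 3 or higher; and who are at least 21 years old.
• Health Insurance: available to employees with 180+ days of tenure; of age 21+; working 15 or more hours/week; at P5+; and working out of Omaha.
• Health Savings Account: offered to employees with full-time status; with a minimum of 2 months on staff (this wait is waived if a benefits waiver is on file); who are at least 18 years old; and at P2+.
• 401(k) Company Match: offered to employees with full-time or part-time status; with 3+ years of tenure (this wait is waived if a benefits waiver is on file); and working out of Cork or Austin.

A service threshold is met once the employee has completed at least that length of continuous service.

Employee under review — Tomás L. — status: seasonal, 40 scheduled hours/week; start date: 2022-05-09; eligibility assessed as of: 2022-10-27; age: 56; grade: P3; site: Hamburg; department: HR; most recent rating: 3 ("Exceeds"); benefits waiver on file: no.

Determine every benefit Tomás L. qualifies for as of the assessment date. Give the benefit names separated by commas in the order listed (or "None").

Legal Services Plan

Service from 2022-05-09 to 2022-10-27: 171 days.
Legal Services Plan — status seasonal ✓; no waiver, service 171 days ≥ 90 days ✓; rating 3 ≥ 2 ✓; dept HR ✓; grade P3 ≥ P3 ✓ → eligible.
Paid Parental Leave — status seasonal ✗ (requires full-time, part-time, or temporary) → not eligible.
Identity Protection Plan — status seasonal ✗ (requires full-time, part-time, or temporary) → not eligible.
Paid Sabbatical — service 171 days ≥ 2 months (≈60 days) ✓; site Hamburg ✗ (not Omaha) → not eligible.
Life Insurance — status seasonal ✗ (requires full-time, part-time, or temporary) → not eligible.
Health Insurance — service 171 days < 180 days ✗ → not eligible.
Health Savings Account — status seasonal ✗ (requires full-time) → not eligible.
401(k) Company Match — status seasonal ✗ (requires full-time or part-time) → not eligible.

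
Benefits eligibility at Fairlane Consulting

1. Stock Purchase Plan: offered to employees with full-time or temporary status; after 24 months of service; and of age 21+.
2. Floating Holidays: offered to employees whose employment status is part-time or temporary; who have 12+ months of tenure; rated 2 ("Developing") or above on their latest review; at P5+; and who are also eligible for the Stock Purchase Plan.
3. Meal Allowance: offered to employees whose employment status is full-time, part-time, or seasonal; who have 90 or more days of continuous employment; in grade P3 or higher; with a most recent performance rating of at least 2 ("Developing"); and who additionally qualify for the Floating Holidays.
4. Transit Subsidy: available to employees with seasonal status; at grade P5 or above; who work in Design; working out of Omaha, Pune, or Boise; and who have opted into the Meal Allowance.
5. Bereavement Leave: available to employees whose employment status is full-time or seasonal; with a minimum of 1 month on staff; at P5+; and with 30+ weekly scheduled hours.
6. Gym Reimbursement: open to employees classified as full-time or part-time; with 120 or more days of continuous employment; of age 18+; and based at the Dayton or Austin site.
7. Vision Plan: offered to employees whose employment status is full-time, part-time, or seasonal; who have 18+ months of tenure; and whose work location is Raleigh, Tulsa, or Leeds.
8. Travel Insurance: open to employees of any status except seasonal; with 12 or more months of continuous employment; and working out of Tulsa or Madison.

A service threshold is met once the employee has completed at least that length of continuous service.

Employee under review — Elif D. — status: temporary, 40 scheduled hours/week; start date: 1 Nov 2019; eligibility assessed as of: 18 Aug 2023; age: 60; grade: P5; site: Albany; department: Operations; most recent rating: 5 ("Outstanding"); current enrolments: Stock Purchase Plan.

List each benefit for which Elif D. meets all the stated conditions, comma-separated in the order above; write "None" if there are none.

Stock Purchase Plan, Floating Holidays

Service from 1 Nov 2019 to 18 Aug 2023: 1386 days.
Stock Purchase Plan — status temporary ✓; service 1386 days ≥ 24 months (≈720 days) ✓; age 60 ≥ 21 ✓ → eligible.
Floating Holidays — status temporary ✓; service 1386 days ≥ 12 months (≈360 days) ✓; rating 5 ≥ 2 ✓; grade P5 ≥ P5 ✓; eligible for Stock Purchase Plan ✓ → eligible.
Meal Allowance — status temporary ✗ (requires full-time, part-time, or seasonal) → not eligible.
Transit Subsidy — status temporary ✗ (requires seasonal) → not eligible.
Bereavement Leave — status temporary ✗ (requires full-time or seasonal) → not eligible.
Gym Reimbursement — status temporary ✗ (requires full-time or part-time) → not eligible.
Vision Plan — status temporary ✗ (requires full-time, part-time, or seasonal) → not eligible.
Travel Insurance — status temporary ✓ (not excluded); service 1386 days ≥ 12 months (≈360 days) ✓; site Albany ✗ (not Tulsa or Madison) → not eligible.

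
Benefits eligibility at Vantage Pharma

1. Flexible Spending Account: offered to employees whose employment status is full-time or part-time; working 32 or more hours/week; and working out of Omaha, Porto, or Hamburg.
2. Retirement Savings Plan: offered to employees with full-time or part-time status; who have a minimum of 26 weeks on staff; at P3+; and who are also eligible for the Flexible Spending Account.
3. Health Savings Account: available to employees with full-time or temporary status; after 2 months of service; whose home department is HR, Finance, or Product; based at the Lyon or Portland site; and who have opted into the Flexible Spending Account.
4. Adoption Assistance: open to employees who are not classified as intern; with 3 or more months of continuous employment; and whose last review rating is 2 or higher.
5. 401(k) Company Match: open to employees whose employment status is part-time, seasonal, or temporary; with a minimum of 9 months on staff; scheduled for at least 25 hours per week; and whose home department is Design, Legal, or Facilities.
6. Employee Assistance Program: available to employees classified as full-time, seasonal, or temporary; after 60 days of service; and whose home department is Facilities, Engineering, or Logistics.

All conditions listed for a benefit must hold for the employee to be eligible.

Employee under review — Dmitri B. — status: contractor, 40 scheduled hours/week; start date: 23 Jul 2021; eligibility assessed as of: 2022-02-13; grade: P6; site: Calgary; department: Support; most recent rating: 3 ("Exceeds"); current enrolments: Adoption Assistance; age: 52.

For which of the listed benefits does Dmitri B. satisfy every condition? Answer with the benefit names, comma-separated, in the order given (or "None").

Adoption Assistance

Service from 23 Jul 2021 to 2022-02-13: 205 days.
Flexible Spending Account — status contractor ✗ (requires full-time or part-time) → not eligible.
Retirement Savings Plan — status contractor ✗ (requires full-time or part-time) → not eligible.
Health Savings Account — status contractor ✗ (requires full-time or temporary) → not eligible.
Adoption Assistance — status contractor ✓ (not excluded); service 205 days ≥ 3 months (≈90 days) ✓; rating 3 ≥ 2 ✓ → eligible.
401(k) Company Match — status contractor ✗ (requires part-time, seasonal, or temporary) → not eligible.
Employee Assistance Program — status contractor ✗ (requires full-time, seasonal, or temporary) → not eligible.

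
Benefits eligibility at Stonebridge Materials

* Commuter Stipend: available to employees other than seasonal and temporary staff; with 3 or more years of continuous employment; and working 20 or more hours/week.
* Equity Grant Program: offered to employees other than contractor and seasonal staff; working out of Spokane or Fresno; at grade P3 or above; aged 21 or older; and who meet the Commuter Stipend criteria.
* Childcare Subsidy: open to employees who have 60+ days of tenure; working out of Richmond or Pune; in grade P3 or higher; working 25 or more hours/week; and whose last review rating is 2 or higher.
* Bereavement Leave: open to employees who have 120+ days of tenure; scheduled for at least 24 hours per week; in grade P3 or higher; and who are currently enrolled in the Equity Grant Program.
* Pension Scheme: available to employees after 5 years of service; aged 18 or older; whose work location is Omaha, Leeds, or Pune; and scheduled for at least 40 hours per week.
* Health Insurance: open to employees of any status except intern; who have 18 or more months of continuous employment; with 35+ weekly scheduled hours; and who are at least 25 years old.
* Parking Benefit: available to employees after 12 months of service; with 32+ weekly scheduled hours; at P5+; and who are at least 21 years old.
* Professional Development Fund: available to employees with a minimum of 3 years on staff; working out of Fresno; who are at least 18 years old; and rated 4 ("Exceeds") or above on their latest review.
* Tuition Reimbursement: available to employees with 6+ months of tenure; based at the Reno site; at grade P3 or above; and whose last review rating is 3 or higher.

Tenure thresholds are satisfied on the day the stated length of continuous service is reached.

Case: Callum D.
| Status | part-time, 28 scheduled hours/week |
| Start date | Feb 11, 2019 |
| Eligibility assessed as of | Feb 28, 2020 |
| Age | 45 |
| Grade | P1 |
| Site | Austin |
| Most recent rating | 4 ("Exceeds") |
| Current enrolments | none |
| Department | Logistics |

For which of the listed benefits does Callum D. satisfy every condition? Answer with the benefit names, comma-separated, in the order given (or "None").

None

Service from Feb 11, 2019 to Feb 28, 2020: 382 days.
Commuter Stipend — status part-time ✓ (not excluded); service 382 days < 3 years (≈1095 days) ✗ → not eligible.
Equity Grant Program — status part-time ✓ (not excluded); site Austin ✗ (not Spokane or Fresno) → not eligible.
Childcare Subsidy — service 382 days ≥ 60 days ✓; site Austin ✗ (not Richmond or Pune) → not eligible.
Bereavement Leave — service 382 days ≥ 120 days ✓; 28 hrs/wk ≥ 24 ✓; grade P1 < P3 ✗ → not eligible.
Pension Scheme — service 382 days < 5 years (≈1825 days) ✗ → not eligible.
Health Insurance — status part-time ✓ (not excluded); service 382 days < 18 months (≈540 days) ✗ → not eligible.
Parking Benefit — service 382 days ≥ 12 months (≈360 days) ✓; 28 hrs/wk < 32 ✗ → not eligible.
Professional Development Fund — service 382 days < 3 years (≈1095 days) ✗ → not eligible.
Tuition Reimbursement — service 382 days ≥ 6 months (≈180 days) ✓; site Austin ✗ (not Reno) → not eligible.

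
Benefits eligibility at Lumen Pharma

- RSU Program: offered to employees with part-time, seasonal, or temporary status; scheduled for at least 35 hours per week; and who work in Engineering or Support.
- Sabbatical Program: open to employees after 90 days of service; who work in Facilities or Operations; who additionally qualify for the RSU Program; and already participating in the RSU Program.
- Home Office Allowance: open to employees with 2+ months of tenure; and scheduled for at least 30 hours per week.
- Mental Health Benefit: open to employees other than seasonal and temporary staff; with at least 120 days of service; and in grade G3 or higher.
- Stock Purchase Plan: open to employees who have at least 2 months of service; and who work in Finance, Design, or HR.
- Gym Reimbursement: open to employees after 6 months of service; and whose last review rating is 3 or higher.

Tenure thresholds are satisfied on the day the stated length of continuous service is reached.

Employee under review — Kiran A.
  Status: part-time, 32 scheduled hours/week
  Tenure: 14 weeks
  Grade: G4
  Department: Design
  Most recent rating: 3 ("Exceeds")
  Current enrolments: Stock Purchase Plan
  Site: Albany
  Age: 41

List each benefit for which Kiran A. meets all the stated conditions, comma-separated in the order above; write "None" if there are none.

RSU Program — status part-time ✓; 32 hrs/wk < 35 ✗ → not eligible.
Sabbatical Program — service 14 weeks ≥ 90 days ✓; dept Design ✗ → not eligible.
Home Office Allowance — service 14 weeks ≥ 2 months (≈60 days) ✓; 32 hrs/wk ≥ 30 ✓ → eligible.
Mental Health Benefit — status part-time ✓ (not excluded); service 14 weeks < 120 days ✗ → not eligible.
Stock Purchase Plan — service 14 weeks ≥ 2 months (≈60 days) ✓; dept Design ✓ → eligible.
Gym Reimbursement — service 14 weeks < 6 months (≈180 days) ✗ → not eligible.

Home Office Allowance, Stock Purchase Plan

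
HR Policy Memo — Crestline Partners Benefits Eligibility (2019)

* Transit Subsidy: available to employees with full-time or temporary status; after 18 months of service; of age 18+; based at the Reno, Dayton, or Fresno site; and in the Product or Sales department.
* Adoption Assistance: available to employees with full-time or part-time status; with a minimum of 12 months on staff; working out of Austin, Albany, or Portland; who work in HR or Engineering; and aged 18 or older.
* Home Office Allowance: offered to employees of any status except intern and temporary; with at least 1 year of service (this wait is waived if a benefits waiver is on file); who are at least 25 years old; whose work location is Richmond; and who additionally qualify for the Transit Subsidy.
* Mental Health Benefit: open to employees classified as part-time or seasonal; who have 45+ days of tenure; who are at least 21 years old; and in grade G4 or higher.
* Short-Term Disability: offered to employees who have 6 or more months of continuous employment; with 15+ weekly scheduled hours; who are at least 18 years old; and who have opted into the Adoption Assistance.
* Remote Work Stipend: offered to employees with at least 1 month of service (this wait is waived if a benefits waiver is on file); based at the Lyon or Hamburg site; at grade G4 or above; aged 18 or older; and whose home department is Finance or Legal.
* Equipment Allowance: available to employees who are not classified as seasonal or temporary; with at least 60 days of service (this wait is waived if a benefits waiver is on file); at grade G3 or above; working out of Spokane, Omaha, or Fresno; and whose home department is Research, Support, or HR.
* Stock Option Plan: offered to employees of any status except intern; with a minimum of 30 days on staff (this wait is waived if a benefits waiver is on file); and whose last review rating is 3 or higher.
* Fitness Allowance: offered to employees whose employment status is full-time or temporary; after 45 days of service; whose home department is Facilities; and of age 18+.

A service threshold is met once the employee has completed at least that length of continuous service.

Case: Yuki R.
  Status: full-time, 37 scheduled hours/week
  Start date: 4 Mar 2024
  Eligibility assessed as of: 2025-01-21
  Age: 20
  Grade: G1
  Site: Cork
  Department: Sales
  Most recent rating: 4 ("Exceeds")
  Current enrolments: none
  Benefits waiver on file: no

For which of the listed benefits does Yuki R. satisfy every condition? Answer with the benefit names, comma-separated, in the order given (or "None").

Stock Option Plan

Service from 4 Mar 2024 to 2025-01-21: 323 days.
Transit Subsidy — status full-time ✓; service 323 days < 18 months (≈540 days) ✗ → not eligible.
Adoption Assistance — status full-time ✓; service 323 days < 12 months (≈360 days) ✗ → not eligible.
Home Office Allowance — status full-time ✓ (not excluded); no waiver, service 323 days < 1 year (≈365 days) ✗ → not eligible.
Mental Health Benefit — status full-time ✗ (requires part-time or seasonal) → not eligible.
Short-Term Disability — service 323 days ≥ 6 months (≈180 days) ✓; 37 hrs/wk ≥ 15 ✓; age 20 ≥ 18 ✓; not enrolled in Adoption Assistance ✗ → not eligible.
Remote Work Stipend — no waiver, service 323 days ≥ 1 month (≈30 days) ✓; site Cork ✗ (not Lyon or Hamburg) → not eligible.
Equipment Allowance — status full-time ✓ (not excluded); no waiver, service 323 days ≥ 60 days ✓; grade G1 < G3 ✗ → not eligible.
Stock Option Plan — status full-time ✓ (not excluded); no waiver, service 323 days ≥ 30 days ✓; rating 4 ≥ 3 ✓ → eligible.
Fitness Allowance — status full-time ✓; service 323 days ≥ 45 days ✓; dept Sales ✗ → not eligible.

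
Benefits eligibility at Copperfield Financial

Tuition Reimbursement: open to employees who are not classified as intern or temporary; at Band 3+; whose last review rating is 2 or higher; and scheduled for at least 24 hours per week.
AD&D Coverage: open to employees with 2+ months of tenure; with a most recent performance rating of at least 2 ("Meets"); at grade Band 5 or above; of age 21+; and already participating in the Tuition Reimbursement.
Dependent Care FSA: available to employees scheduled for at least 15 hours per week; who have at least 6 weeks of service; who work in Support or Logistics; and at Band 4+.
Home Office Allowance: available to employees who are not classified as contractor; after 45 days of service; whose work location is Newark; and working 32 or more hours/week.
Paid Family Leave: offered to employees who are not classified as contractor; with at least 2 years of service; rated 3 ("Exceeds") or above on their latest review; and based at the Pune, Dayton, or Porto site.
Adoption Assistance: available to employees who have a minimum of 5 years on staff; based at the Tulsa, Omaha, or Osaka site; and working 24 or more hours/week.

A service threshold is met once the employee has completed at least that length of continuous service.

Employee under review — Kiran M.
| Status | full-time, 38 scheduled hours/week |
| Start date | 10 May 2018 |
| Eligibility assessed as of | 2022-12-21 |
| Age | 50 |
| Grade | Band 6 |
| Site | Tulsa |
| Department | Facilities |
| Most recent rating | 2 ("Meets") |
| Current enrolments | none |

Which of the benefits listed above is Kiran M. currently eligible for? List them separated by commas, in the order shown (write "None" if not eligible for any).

Service from 10 May 2018 to 2022-12-21: 1686 days.
Tuition Reimbursement — status full-time ✓ (not excluded); grade Band 6 ≥ Band 3 ✓; rating 2 ≥ 2 ✓; 38 hrs/wk ≥ 24 ✓ → eligible.
AD&D Coverage — service 1686 days ≥ 2 months (≈60 days) ✓; rating 2 ≥ 2 ✓; grade Band 6 ≥ Band 5 ✓; age 50 ≥ 21 ✓; not enrolled in Tuition Reimbursement ✗ → not eligible.
Dependent Care FSA — 38 hrs/wk ≥ 15 ✓; service 1686 days ≥ 6 weeks (≈42 days) ✓; dept Facilities ✗ → not eligible.
Home Office Allowance — status full-time ✓ (not excluded); service 1686 days ≥ 45 days ✓; site Tulsa ✗ (not Newark) → not eligible.
Paid Family Leave — status full-time ✓ (not excluded); service 1686 days ≥ 2 years (≈730 days) ✓; rating 2 < 3 ✗ → not eligible.
Adoption Assistance — service 1686 days < 5 years (≈1825 days) ✗ → not eligible.

Tuition Reimbursement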